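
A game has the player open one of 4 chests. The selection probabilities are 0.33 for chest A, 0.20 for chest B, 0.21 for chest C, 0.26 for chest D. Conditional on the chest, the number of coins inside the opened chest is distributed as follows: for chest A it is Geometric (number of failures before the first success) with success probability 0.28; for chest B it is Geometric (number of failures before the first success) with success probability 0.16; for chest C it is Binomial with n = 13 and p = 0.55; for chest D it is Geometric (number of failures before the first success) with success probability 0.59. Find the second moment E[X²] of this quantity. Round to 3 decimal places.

For each component E[X²] = Var + (mean)², giving A: 15.7959; B: 60.375; C: 54.34; D: 1.66073.
Overall E[X²] = 0.33·15.7959 + 0.2·60.375 + 0.21·54.34 + 0.26·1.66073 = 29.1308.

29.131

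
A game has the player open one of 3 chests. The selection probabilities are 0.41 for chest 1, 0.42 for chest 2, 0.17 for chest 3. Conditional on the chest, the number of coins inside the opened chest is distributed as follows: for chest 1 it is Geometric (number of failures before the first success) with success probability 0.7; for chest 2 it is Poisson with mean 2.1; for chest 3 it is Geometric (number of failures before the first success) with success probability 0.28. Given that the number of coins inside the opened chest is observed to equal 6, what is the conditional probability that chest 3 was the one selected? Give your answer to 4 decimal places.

Likelihoods P(X=6 | ·): 1: 0.0005103; 2: 0.014587; 3: 0.0390079.
Posterior ∝ prior × likelihood. Numerator for 3: 0.17·0.0390079 = 0.00663135.
Normalizing constant: 0.41·0.0005103 + 0.42·0.014587 + 0.17·0.0390079 = 0.0129671.
P(3 | observation) = 0.00663135 / 0.0129671 = 0.511398.

0.5114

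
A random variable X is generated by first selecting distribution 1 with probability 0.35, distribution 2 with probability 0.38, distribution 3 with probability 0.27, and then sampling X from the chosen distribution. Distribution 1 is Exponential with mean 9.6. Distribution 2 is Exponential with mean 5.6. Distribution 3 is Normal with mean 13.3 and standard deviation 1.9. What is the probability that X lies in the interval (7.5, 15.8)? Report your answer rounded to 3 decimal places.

0.414

Conditional on each component, P(7.5 < X < 15.8): 1: 0.264982; 2: 0.202512; 3: 0.904743.
By total probability, P(7.5 < X < 15.8) = 0.35·0.264982 + 0.38·0.202512 + 0.27·0.904743 = 0.413979.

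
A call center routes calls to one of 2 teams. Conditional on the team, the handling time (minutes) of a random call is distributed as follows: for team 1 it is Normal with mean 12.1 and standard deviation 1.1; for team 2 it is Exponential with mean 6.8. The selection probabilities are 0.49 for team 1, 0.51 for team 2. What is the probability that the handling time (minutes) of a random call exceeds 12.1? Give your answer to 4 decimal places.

0.3311

Conditional on each team, P(X > 12.1): 1: 0.5; 2: 0.168737.
By total probability, P(X > 12.1) = 0.49·0.5 + 0.51·0.168737 = 0.331056.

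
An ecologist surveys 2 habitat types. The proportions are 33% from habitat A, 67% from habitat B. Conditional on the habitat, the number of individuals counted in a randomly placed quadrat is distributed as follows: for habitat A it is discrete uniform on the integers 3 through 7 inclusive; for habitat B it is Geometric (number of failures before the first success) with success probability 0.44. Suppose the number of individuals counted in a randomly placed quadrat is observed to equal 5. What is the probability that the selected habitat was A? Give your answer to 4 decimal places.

Likelihoods P(X=5 | ·): A: 0.2; B: 0.0242322.
Posterior ∝ prior × likelihood. Numerator for A: 0.33·0.2 = 0.066.
Normalizing constant: 0.33·0.2 + 0.67·0.0242322 = 0.0822356.
P(A | observation) = 0.066 / 0.0822356 = 0.802572.

0.8026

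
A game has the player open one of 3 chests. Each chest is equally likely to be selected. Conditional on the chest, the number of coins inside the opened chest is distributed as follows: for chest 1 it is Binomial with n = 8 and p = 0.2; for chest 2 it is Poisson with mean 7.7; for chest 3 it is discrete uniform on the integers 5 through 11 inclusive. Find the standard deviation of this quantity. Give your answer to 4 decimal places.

3.6086

Per component, 1: μ=1.6, E[X²]=3.84; 2: μ=7.7, E[X²]=66.99; 3: μ=8, E[X²]=68.
E[X] = 0.333333·1.6 + 0.333333·7.7 + 0.333333·8 = 5.76667.
E[X²] = 0.333333·3.84 + 0.333333·66.99 + 0.333333·68 = 46.2767.
Var(X) = E[X²] − (E[X])² = 46.2767 − 33.2544 = 13.0222.
SD(X) = √13.0222 = 3.60863.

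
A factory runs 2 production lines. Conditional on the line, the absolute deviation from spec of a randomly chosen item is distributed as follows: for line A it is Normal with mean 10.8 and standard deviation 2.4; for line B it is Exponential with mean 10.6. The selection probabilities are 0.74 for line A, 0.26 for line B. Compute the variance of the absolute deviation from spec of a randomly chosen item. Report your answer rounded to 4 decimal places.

33.4837

Per component, A: μ=10.8, E[X²]=122.4; B: μ=10.6, E[X²]=224.72.
E[X] = 0.74·10.8 + 0.26·10.6 = 10.748.
E[X²] = 0.74·122.4 + 0.26·224.72 = 149.003.
Var(X) = E[X²] − (E[X])² = 149.003 − 115.52 = 33.4837.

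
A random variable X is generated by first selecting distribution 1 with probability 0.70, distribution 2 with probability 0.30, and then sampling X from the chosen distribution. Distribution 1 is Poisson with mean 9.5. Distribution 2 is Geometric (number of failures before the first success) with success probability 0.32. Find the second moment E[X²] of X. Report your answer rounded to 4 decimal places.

For each component E[X²] = Var + (mean)², giving 1: 99.75; 2: 11.1562.
Overall E[X²] = 0.7·99.75 + 0.3·11.1562 = 73.1719.

73.1719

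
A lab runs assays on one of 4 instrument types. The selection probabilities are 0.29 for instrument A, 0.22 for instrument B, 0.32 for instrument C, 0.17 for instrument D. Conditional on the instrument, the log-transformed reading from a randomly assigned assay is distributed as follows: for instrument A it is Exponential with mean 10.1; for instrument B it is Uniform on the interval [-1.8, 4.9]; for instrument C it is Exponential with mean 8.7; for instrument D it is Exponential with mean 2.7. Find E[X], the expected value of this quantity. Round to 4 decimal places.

Component means — A: 10.1; B: 1.55; C: 8.7; D: 2.7.
E[X] = 0.29·10.1 + 0.22·1.55 + 0.32·8.7 + 0.17·2.7 = 6.513.

6.5130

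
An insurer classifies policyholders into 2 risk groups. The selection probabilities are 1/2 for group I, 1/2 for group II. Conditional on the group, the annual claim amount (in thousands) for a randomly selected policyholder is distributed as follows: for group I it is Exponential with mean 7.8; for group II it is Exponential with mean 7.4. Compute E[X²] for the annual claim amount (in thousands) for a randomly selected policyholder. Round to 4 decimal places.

115.6000

For each component E[X²] = Var + (mean)², giving I: 121.68; II: 109.52.
Overall E[X²] = 0.5·121.68 + 0.5·109.52 = 115.6.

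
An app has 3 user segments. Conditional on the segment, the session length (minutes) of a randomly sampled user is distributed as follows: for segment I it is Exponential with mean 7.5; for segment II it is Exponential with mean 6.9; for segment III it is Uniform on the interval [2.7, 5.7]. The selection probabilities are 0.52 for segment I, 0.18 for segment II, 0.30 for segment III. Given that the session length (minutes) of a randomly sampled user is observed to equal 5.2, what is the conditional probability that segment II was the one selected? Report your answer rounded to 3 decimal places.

0.084

Likelihoods f(5.2 | ·): I: 0.0666543; II: 0.0682113; III: 0.333333.
Posterior ∝ prior × likelihood. Numerator for II: 0.18·0.0682113 = 0.012278.
Normalizing constant: 0.52·0.0666543 + 0.18·0.0682113 + 0.3·0.333333 = 0.146938.
P(II | observation) = 0.012278 / 0.146938 = 0.0835592.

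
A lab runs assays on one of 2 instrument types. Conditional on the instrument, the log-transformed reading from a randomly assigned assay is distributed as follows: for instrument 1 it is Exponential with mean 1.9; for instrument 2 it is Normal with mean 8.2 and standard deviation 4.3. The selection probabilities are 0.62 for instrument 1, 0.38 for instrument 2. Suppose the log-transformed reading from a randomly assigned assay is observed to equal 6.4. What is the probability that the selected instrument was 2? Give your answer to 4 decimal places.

0.7418

Likelihoods f(6.4 | ·): 1: 0.0181284; 2: 0.0849945.
Posterior ∝ prior × likelihood. Numerator for 2: 0.38·0.0849945 = 0.0322979.
Normalizing constant: 0.62·0.0181284 + 0.38·0.0849945 = 0.0435375.
P(2 | observation) = 0.0322979 / 0.0435375 = 0.741841.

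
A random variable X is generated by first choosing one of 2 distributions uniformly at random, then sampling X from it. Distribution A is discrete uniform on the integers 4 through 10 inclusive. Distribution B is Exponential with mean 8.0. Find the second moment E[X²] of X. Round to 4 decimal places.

90.5000

For each component E[X²] = Var + (mean)², giving A: 53; B: 128.
Overall E[X²] = 0.5·53 + 0.5·128 = 90.5.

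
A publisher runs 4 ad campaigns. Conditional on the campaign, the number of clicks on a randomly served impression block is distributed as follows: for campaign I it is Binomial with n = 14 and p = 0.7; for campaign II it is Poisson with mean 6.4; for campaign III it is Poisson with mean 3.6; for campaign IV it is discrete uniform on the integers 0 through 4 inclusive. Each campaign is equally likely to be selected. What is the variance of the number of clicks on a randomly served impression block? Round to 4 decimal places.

Per component, I: μ=9.8, E[X²]=98.98; II: μ=6.4, E[X²]=47.36; III: μ=3.6, E[X²]=16.56; IV: μ=2, E[X²]=6.
E[X] = 0.25·9.8 + 0.25·6.4 + 0.25·3.6 + 0.25·2 = 5.45.
E[X²] = 0.25·98.98 + 0.25·47.36 + 0.25·16.56 + 0.25·6 = 42.225.
Var(X) = E[X²] − (E[X])² = 42.225 − 29.7025 = 12.5225.

12.5225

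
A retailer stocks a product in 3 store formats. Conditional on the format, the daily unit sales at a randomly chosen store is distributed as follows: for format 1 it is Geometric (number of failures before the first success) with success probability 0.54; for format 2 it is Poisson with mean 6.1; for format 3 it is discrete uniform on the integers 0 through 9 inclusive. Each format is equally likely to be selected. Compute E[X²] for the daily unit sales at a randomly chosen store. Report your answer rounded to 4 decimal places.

24.7044

For each component E[X²] = Var + (mean)², giving 1: 2.30316; 2: 43.31; 3: 28.5.
Overall E[X²] = 0.333333·2.30316 + 0.333333·43.31 + 0.333333·28.5 = 24.7044.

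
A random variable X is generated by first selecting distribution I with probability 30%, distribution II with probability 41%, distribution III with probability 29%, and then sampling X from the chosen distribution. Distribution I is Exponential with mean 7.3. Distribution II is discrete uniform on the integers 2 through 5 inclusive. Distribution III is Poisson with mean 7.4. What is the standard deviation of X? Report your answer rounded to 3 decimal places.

Per component, I: μ=7.3, E[X²]=106.58; II: μ=3.5, E[X²]=13.5; III: μ=7.4, E[X²]=62.16.
E[X] = 0.3·7.3 + 0.41·3.5 + 0.29·7.4 = 5.771.
E[X²] = 0.3·106.58 + 0.41·13.5 + 0.29·62.16 = 55.5354.
Var(X) = E[X²] − (E[X])² = 55.5354 − 33.3044 = 22.231.
SD(X) = √22.231 = 4.71497.

4.715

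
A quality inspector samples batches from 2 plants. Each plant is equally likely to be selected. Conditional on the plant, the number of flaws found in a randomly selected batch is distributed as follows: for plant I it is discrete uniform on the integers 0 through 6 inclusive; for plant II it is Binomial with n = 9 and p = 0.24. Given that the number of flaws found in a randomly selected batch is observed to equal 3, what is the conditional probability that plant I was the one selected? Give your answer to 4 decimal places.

0.3897

Likelihoods P(X=3 | ·): I: 0.142857; II: 0.223766.
Posterior ∝ prior × likelihood. Numerator for I: 0.5·0.142857 = 0.0714286.
Normalizing constant: 0.5·0.142857 + 0.5·0.223766 = 0.183312.
P(I | observation) = 0.0714286 / 0.183312 = 0.389656.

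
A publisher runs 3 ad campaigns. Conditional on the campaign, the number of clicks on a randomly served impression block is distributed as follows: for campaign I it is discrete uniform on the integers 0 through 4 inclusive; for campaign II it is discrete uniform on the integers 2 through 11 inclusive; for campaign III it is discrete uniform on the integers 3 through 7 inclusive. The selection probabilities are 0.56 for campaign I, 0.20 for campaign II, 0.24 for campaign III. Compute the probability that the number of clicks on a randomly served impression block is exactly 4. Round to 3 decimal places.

Conditional on each campaign, P(X = 4): I: 0.2; II: 0.1; III: 0.2.
By total probability, P(X = 4) = 0.56·0.2 + 0.2·0.1 + 0.24·0.2 = 0.18.

0.180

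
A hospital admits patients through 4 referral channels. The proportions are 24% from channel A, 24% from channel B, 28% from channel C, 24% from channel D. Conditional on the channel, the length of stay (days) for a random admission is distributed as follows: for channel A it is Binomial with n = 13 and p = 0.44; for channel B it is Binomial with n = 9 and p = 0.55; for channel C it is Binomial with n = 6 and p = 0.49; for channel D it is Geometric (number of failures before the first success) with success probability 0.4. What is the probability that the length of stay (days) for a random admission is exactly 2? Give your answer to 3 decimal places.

Conditional on each channel, P(X = 2): A: 0.0256489; B: 0.0406926; C: 0.243649; D: 0.144.
By total probability, P(X = 2) = 0.24·0.0256489 + 0.24·0.0406926 + 0.28·0.243649 + 0.24·0.144 = 0.118704.

0.119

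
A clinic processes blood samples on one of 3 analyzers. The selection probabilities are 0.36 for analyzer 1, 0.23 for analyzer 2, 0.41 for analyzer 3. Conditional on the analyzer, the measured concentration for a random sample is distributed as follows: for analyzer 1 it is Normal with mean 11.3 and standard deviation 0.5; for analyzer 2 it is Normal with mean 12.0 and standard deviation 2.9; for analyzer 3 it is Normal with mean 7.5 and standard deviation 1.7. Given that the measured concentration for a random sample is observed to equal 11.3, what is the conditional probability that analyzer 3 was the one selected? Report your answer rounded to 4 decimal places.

0.0243

Likelihoods f(11.3 | ·): 1: 0.797885; 2: 0.133617; 3: 0.0192964.
Posterior ∝ prior × likelihood. Numerator for 3: 0.41·0.0192964 = 0.00791152.
Normalizing constant: 0.36·0.797885 + 0.23·0.133617 + 0.41·0.0192964 = 0.325882.
P(3 | observation) = 0.00791152 / 0.325882 = 0.0242773.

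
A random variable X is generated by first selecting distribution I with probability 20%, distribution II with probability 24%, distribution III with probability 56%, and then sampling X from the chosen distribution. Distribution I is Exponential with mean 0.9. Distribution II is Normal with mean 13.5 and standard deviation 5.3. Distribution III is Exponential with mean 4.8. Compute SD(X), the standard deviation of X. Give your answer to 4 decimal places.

Per component, I: μ=0.9, E[X²]=1.62; II: μ=13.5, E[X²]=210.34; III: μ=4.8, E[X²]=46.08.
E[X] = 0.2·0.9 + 0.24·13.5 + 0.56·4.8 = 6.108.
E[X²] = 0.2·1.62 + 0.24·210.34 + 0.56·46.08 = 76.6104.
Var(X) = E[X²] − (E[X])² = 76.6104 − 37.3077 = 39.3027.
SD(X) = √39.3027 = 6.26919.

6.2692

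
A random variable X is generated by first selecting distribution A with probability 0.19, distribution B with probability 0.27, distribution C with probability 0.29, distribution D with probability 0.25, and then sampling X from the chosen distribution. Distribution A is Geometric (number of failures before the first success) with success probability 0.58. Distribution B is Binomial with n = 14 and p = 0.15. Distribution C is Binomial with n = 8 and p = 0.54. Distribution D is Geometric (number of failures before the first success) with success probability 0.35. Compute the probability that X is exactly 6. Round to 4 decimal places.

0.0523

Conditional on each component, P(X = 6): A: 0.00318364; B: 0.00932082; C: 0.146905; D: 0.0263966.
By total probability, P(X = 6) = 0.19·0.00318364 + 0.27·0.00932082 + 0.29·0.146905 + 0.25·0.0263966 = 0.0523231.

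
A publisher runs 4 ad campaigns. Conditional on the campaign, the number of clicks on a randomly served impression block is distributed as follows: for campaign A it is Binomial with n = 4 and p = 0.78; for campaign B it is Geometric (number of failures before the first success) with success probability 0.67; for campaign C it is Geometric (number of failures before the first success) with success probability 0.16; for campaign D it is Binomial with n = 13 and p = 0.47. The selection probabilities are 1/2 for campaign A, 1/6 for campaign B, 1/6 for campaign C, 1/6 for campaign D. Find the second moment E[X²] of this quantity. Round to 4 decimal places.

For each component E[X²] = Var + (mean)², giving A: 10.4208; B: 0.977723; C: 60.375; D: 40.5704.
Overall E[X²] = 0.5·10.4208 + 0.166667·0.977723 + 0.166667·60.375 + 0.166667·40.5704 = 22.1976.

22.1976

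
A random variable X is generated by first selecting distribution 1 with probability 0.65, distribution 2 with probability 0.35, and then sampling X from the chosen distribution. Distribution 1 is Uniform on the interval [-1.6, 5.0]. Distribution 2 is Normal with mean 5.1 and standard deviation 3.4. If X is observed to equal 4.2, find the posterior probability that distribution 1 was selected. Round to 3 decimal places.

Likelihoods f(4.2 | ·): 1: 0.151515; 2: 0.113296.
Posterior ∝ prior × likelihood. Numerator for 1: 0.65·0.151515 = 0.0984848.
Normalizing constant: 0.65·0.151515 + 0.35·0.113296 = 0.138139.
P(1 | observation) = 0.0984848 / 0.138139 = 0.712942.

0.713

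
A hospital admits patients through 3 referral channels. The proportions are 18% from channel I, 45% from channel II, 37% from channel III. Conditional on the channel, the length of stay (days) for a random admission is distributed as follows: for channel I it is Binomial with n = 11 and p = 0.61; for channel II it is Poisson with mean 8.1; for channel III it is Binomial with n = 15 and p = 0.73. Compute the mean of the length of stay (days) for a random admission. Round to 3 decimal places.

8.904

Component means — I: 6.71; II: 8.1; III: 10.95.
E[X] = 0.18·6.71 + 0.45·8.1 + 0.37·10.95 = 8.9043.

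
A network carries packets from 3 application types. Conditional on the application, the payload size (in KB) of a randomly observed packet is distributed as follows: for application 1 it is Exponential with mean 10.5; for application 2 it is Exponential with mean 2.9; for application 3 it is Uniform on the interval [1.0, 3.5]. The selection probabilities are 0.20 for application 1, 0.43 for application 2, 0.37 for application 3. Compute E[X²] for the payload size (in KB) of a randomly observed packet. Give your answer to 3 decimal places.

53.398

For each component E[X²] = Var + (mean)², giving 1: 220.5; 2: 16.82; 3: 5.58333.
Overall E[X²] = 0.2·220.5 + 0.43·16.82 + 0.37·5.58333 = 53.3984.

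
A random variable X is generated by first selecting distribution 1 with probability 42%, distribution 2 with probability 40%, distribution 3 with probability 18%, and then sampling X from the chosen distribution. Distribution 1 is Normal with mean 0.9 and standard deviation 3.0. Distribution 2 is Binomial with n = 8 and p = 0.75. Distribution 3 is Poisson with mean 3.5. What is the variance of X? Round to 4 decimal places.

10.3407

Per component, 1: μ=0.9, E[X²]=9.81; 2: μ=6, E[X²]=37.5; 3: μ=3.5, E[X²]=15.75.
E[X] = 0.42·0.9 + 0.4·6 + 0.18·3.5 = 3.408.
E[X²] = 0.42·9.81 + 0.4·37.5 + 0.18·15.75 = 21.9552.
Var(X) = E[X²] − (E[X])² = 21.9552 − 11.6145 = 10.3407.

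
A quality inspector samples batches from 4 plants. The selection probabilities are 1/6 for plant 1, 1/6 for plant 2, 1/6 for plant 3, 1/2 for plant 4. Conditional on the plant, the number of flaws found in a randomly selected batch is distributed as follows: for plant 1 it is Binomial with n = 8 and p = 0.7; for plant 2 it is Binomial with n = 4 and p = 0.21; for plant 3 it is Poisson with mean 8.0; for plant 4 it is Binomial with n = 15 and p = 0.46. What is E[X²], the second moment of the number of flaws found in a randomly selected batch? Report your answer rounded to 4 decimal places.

43.4029

For each component E[X²] = Var + (mean)², giving 1: 33.04; 2: 1.3692; 3: 72; 4: 51.336.
Overall E[X²] = 0.166667·33.04 + 0.166667·1.3692 + 0.166667·72 + 0.5·51.336 = 43.4029.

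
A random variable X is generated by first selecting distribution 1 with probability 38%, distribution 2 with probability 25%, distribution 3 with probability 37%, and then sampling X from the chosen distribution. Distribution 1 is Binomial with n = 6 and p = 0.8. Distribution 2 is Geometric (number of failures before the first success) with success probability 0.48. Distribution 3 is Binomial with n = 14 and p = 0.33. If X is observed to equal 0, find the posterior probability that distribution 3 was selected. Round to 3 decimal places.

Likelihoods P(X=0 | ·): 1: 6.4e-05; 2: 0.48; 3: 0.00367322.
Posterior ∝ prior × likelihood. Numerator for 3: 0.37·0.00367322 = 0.00135909.
Normalizing constant: 0.38·6.4e-05 + 0.25·0.48 + 0.37·0.00367322 = 0.121383.
P(3 | observation) = 0.00135909 / 0.121383 = 0.0111967.

0.011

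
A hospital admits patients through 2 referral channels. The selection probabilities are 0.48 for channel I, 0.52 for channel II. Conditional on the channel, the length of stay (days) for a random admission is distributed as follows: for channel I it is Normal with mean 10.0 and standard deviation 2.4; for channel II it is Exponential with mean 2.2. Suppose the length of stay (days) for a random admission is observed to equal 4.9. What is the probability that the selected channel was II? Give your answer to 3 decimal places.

Likelihoods f(4.9 | ·): I: 0.0173837; II: 0.04901.
Posterior ∝ prior × likelihood. Numerator for II: 0.52·0.04901 = 0.0254852.
Normalizing constant: 0.48·0.0173837 + 0.52·0.04901 = 0.0338294.
P(II | observation) = 0.0254852 / 0.0338294 = 0.753345.

0.753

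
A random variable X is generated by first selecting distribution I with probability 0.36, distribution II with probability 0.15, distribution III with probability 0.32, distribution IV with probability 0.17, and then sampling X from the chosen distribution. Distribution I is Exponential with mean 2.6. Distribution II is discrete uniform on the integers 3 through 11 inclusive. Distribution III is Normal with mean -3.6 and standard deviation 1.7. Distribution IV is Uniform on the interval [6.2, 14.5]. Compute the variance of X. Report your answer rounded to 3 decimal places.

Per component, I: μ=2.6, E[X²]=13.52; II: μ=7, E[X²]=55.6667; III: μ=-3.6, E[X²]=15.85; IV: μ=10.35, E[X²]=112.863.
E[X] = 0.36·2.6 + 0.15·7 + 0.32·-3.6 + 0.17·10.35 = 2.5935.
E[X²] = 0.36·13.52 + 0.15·55.6667 + 0.32·15.85 + 0.17·112.863 = 37.476.
Var(X) = E[X²] − (E[X])² = 37.476 − 6.72624 = 30.7497.

30.750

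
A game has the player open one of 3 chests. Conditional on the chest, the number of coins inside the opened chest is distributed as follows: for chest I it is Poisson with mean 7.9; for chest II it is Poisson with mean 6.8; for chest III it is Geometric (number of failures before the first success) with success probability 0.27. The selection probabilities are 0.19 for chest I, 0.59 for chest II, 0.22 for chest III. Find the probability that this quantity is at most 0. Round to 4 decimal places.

0.0601

Conditional on each chest, P(X ≤ 0): I: 0.000370744; II: 0.00111378; III: 0.27.
By total probability, P(X ≤ 0) = 0.19·0.000370744 + 0.59·0.00111378 + 0.22·0.27 = 0.0601276.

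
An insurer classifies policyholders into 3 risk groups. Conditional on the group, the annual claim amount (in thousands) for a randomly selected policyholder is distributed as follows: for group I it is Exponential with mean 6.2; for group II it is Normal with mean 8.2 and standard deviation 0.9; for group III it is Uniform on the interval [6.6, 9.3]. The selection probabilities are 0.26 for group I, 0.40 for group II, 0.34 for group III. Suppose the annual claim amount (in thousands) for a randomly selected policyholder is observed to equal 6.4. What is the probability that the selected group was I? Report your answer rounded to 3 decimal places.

Likelihoods f(6.4 | ·): I: 0.0574519; II: 0.05999; III: 0.
Posterior ∝ prior × likelihood. Numerator for I: 0.26·0.0574519 = 0.0149375.
Normalizing constant: 0.26·0.0574519 + 0.4·0.05999 + 0.34·0 = 0.0389335.
P(I | observation) = 0.0149375 / 0.0389335 = 0.383667.

0.384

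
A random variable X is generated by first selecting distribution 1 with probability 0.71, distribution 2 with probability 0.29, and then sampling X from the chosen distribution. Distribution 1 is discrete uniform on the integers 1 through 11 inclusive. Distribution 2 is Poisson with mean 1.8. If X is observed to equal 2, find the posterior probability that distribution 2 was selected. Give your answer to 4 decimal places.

Likelihoods P(X=2 | ·): 1: 0.0909091; 2: 0.267784.
Posterior ∝ prior × likelihood. Numerator for 2: 0.29·0.267784 = 0.0776574.
Normalizing constant: 0.71·0.0909091 + 0.29·0.267784 = 0.142203.
P(2 | observation) = 0.0776574 / 0.142203 = 0.546103.

0.5461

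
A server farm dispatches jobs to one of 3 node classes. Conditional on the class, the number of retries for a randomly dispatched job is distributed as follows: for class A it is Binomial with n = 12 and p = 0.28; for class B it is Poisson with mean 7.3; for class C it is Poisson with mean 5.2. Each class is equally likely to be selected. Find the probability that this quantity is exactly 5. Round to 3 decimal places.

0.143

Conditional on each class, P(X = 5): A: 0.136723; B: 0.116703; C: 0.174785.
By total probability, P(X = 5) = 0.333333·0.136723 + 0.333333·0.116703 + 0.333333·0.174785 = 0.142737.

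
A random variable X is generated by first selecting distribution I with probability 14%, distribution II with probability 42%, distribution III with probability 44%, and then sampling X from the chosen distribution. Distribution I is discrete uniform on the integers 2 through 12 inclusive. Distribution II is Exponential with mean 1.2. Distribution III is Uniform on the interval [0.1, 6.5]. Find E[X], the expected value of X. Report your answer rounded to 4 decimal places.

2.9360

Component means — I: 7; II: 1.2; III: 3.3.
E[X] = 0.14·7 + 0.42·1.2 + 0.44·3.3 = 2.936.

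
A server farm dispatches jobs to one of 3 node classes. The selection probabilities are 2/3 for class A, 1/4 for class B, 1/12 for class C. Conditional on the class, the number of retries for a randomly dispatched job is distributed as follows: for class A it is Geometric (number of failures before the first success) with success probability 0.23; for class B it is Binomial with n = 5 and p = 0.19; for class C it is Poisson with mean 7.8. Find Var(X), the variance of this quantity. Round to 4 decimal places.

Per component, A: μ=3.34783, E[X²]=25.7637; B: μ=0.95, E[X²]=1.672; C: μ=7.8, E[X²]=68.64.
E[X] = 0.666667·3.34783 + 0.25·0.95 + 0.0833333·7.8 = 3.11938.
E[X²] = 0.666667·25.7637 + 0.25·1.672 + 0.0833333·68.64 = 23.3138.
Var(X) = E[X²] − (E[X])² = 23.3138 − 9.73056 = 13.5832.

13.5832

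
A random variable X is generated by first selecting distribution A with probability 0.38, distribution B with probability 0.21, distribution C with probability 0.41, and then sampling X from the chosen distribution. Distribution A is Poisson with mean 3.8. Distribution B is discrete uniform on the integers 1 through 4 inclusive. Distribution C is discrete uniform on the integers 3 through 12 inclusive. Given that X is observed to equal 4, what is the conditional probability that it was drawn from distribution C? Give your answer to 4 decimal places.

0.2450

Likelihoods P(X=4 | ·): A: 0.194359; B: 0.25; C: 0.1.
Posterior ∝ prior × likelihood. Numerator for C: 0.41·0.1 = 0.041.
Normalizing constant: 0.38·0.194359 + 0.21·0.25 + 0.41·0.1 = 0.167356.
P(C | observation) = 0.041 / 0.167356 = 0.244986.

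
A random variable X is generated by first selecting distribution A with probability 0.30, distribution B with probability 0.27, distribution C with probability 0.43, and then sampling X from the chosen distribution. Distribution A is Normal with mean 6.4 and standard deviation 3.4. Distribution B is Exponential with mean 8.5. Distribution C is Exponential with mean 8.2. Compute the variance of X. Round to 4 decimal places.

Per component, A: μ=6.4, E[X²]=52.52; B: μ=8.5, E[X²]=144.5; C: μ=8.2, E[X²]=134.48.
E[X] = 0.3·6.4 + 0.27·8.5 + 0.43·8.2 = 7.741.
E[X²] = 0.3·52.52 + 0.27·144.5 + 0.43·134.48 = 112.597.
Var(X) = E[X²] − (E[X])² = 112.597 − 59.9231 = 52.6743.

52.6743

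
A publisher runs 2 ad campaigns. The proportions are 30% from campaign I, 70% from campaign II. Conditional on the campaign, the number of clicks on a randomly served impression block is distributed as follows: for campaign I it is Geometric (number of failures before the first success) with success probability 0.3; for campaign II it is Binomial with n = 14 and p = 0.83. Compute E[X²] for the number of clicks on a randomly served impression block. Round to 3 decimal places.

For each component E[X²] = Var + (mean)², giving I: 13.2222; II: 137.
Overall E[X²] = 0.3·13.2222 + 0.7·137 = 99.8665.

99.867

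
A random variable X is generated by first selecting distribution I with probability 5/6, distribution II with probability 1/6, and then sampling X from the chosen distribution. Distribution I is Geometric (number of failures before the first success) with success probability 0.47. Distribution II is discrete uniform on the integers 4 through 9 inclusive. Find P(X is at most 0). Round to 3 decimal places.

0.392

Conditional on each component, P(X ≤ 0): I: 0.47; II: 0.
By total probability, P(X ≤ 0) = 0.833333·0.47 + 0.166667·0 = 0.391667.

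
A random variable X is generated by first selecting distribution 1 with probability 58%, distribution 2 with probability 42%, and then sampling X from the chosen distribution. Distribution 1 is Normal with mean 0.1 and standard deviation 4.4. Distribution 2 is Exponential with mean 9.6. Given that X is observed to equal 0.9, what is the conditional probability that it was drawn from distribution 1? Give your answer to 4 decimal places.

0.5649

Likelihoods f(0.9 | ·): 1: 0.0891824; 2: 0.0948448.
Posterior ∝ prior × likelihood. Numerator for 1: 0.58·0.0891824 = 0.0517258.
Normalizing constant: 0.58·0.0891824 + 0.42·0.0948448 = 0.0915606.
P(1 | observation) = 0.0517258 / 0.0915606 = 0.564935.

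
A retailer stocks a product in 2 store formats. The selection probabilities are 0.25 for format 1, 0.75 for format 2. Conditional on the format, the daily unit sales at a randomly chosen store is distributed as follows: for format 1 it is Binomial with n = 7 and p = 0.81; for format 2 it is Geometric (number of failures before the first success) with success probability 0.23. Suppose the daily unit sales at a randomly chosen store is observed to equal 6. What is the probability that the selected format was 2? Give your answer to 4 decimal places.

Likelihoods P(X=6 | ·): 1: 0.375631; 2: 0.0479371.
Posterior ∝ prior × likelihood. Numerator for 2: 0.75·0.0479371 = 0.0359529.
Normalizing constant: 0.25·0.375631 + 0.75·0.0479371 = 0.129861.
P(2 | observation) = 0.0359529 / 0.129861 = 0.276857.

0.2769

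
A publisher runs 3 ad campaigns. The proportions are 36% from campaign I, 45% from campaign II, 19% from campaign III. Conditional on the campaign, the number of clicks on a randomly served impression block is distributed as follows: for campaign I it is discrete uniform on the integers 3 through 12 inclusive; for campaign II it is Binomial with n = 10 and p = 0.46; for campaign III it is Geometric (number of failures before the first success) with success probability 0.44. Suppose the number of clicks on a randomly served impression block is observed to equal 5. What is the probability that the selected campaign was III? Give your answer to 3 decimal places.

0.031

Likelihoods P(X=5 | ·): I: 0.1; II: 0.238319; III: 0.0242322.
Posterior ∝ prior × likelihood. Numerator for III: 0.19·0.0242322 = 0.00460412.
Normalizing constant: 0.36·0.1 + 0.45·0.238319 + 0.19·0.0242322 = 0.147848.
P(III | observation) = 0.00460412 / 0.147848 = 0.031141.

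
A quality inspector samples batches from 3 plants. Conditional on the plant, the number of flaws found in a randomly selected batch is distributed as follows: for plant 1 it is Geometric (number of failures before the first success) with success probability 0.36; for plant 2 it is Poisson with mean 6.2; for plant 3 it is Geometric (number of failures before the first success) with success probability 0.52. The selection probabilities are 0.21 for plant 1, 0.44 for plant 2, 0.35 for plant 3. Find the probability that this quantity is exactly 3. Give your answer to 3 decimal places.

0.075

Conditional on each plant, P(X = 3): 1: 0.0943718; 2: 0.0806117; 3: 0.0575078.
By total probability, P(X = 3) = 0.21·0.0943718 + 0.44·0.0806117 + 0.35·0.0575078 = 0.075415.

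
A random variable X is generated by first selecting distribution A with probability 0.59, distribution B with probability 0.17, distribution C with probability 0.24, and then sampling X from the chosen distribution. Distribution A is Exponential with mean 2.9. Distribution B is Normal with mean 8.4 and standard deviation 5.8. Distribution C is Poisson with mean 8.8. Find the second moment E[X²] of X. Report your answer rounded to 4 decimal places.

48.3354

For each component E[X²] = Var + (mean)², giving A: 16.82; B: 104.2; C: 86.24.
Overall E[X²] = 0.59·16.82 + 0.17·104.2 + 0.24·86.24 = 48.3354.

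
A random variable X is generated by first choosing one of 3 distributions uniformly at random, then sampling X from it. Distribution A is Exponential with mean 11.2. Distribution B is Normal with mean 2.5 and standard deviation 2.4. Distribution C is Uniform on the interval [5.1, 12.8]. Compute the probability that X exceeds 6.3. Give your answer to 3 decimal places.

0.490

Conditional on each component, P(X > 6.3): A: 0.569783; B: 0.0566728; C: 0.844156.
By total probability, P(X > 6.3) = 0.333333·0.569783 + 0.333333·0.0566728 + 0.333333·0.844156 = 0.490204.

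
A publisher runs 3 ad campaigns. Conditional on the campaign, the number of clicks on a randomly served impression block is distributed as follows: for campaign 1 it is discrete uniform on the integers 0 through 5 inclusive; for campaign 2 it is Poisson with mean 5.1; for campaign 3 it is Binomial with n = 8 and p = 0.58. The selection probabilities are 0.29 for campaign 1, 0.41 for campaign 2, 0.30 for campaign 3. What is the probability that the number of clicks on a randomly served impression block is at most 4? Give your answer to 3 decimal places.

Conditional on each campaign, P(X ≤ 4): 1: 0.833333; 2: 0.423125; 3: 0.452659.
By total probability, P(X ≤ 4) = 0.29·0.833333 + 0.41·0.423125 + 0.3·0.452659 = 0.550946.

0.551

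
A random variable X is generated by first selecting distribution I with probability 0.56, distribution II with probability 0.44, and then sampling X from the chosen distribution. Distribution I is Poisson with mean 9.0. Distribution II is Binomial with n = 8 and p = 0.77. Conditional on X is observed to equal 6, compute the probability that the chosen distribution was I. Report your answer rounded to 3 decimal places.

0.273

Likelihoods P(X=6 | ·): I: 0.0910903; II: 0.308715.
Posterior ∝ prior × likelihood. Numerator for I: 0.56·0.0910903 = 0.0510106.
Normalizing constant: 0.56·0.0910903 + 0.44·0.308715 = 0.186845.
P(I | observation) = 0.0510106 / 0.186845 = 0.27301.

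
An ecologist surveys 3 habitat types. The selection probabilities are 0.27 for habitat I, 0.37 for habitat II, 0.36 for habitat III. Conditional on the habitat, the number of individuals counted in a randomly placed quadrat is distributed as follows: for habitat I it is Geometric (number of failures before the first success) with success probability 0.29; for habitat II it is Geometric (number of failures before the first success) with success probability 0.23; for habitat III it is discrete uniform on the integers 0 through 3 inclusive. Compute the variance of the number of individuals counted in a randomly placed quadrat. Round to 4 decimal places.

8.7381

Per component, I: μ=2.44828, E[X²]=14.4364; II: μ=3.34783, E[X²]=25.7637; III: μ=1.5, E[X²]=3.5.
E[X] = 0.27·2.44828 + 0.37·3.34783 + 0.36·1.5 = 2.43973.
E[X²] = 0.27·14.4364 + 0.37·25.7637 + 0.36·3.5 = 14.6904.
Var(X) = E[X²] − (E[X])² = 14.6904 − 5.95228 = 8.73811.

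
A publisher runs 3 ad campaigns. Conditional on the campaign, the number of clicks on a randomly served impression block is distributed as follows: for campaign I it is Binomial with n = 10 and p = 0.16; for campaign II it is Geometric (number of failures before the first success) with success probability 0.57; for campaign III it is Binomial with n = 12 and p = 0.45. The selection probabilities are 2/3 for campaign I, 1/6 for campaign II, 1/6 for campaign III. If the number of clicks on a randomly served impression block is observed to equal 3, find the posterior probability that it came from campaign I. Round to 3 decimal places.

0.808

Likelihoods P(X=3 | ·): I: 0.145043; II: 0.045319; III: 0.0923261.
Posterior ∝ prior × likelihood. Numerator for I: 0.666667·0.145043 = 0.0966952.
Normalizing constant: 0.666667·0.145043 + 0.166667·0.045319 + 0.166667·0.0923261 = 0.119636.
P(I | observation) = 0.0966952 / 0.119636 = 0.808245.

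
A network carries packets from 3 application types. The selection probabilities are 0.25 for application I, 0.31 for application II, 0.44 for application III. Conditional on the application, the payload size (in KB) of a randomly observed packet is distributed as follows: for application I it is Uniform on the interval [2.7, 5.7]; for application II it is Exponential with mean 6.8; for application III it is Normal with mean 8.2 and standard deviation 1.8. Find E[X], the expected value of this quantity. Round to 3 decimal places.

6.766

Component means — I: 4.2; II: 6.8; III: 8.2.
E[X] = 0.25·4.2 + 0.31·6.8 + 0.44·8.2 = 6.766.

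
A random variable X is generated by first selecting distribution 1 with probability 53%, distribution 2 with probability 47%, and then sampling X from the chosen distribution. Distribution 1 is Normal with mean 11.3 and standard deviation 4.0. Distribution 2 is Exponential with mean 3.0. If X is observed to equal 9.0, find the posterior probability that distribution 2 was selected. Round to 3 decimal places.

Likelihoods f(9.0 | ·): 1: 0.0845387; 2: 0.0165957.
Posterior ∝ prior × likelihood. Numerator for 2: 0.47·0.0165957 = 0.00779997.
Normalizing constant: 0.53·0.0845387 + 0.47·0.0165957 = 0.0526055.
P(2 | observation) = 0.00779997 / 0.0526055 = 0.148273.

0.148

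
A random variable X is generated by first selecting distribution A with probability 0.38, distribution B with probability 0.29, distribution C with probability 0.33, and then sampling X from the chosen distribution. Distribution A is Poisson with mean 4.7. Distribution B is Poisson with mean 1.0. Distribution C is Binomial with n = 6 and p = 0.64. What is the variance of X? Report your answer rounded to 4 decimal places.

Per component, A: μ=4.7, E[X²]=26.79; B: μ=1, E[X²]=2; C: μ=3.84, E[X²]=16.128.
E[X] = 0.38·4.7 + 0.29·1 + 0.33·3.84 = 3.3432.
E[X²] = 0.38·26.79 + 0.29·2 + 0.33·16.128 = 16.0824.
Var(X) = E[X²] − (E[X])² = 16.0824 − 11.177 = 4.90545.

4.9055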